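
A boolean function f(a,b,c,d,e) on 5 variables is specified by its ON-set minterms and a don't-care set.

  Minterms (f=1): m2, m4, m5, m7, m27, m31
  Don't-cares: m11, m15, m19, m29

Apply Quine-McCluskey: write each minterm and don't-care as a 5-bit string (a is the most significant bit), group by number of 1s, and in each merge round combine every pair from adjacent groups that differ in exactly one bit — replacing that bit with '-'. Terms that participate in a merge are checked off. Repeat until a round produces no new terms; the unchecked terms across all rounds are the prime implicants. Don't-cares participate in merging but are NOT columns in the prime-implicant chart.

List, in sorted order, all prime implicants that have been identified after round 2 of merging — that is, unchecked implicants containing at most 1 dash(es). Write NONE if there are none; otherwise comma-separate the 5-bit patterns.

0-111, 00010, 001-1, 0010-, 1-011, 111-1

[col 0] 00010, 00100*, 00101*, 00111*, 01011*, 01111*, 10011*, 11011*, 11101*, 11111*
[col 1] -1011*, -1111*, 0-111, 001-1, 0010-, 01-11*, 1-011, 11-11*, 111-1
[col 2] -1-11
Prime implicants: -1-11, 0-111, 00010, 001-1, 0010-, 1-011, 111-1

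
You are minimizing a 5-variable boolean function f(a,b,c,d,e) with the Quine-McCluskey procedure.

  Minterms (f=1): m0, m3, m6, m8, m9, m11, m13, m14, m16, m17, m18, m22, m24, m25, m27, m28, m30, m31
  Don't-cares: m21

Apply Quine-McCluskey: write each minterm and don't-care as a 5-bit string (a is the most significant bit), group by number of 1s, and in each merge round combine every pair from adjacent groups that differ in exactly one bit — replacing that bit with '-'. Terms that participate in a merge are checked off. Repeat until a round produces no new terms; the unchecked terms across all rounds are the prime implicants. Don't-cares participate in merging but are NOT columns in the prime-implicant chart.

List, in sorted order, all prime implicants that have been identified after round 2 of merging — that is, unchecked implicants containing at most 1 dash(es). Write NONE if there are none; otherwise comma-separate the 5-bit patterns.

0-011, 01-01, 10-01, 10-10, 100-0, 11-00, 11-11, 111-0, 1111-

Round 0: 00000✓ 00011✓ 00110✓ 01000✓ 01001✓ 01011✓ 01101✓ 01110✓ 10000✓ 10001✓ 10010✓ 10101✓ 10110✓ 11000✓ 11001✓ 11011✓ 11100✓ 11110✓ 11111✓
Round 1: -0000✓ -0110✓ -1000✓ -1001✓ -1011✓ -1110✓ 0-000✓ 0-011 0-110✓ 01-01 010-1✓ 0100-✓ 1-000✓ 1-001✓ 1-110✓ 10-01 10-10 100-0 1000-✓ 11-00 11-11 110-1✓ 1100-✓ 111-0 1111-
Round 2: --000 --110 -10-1 -100- 1-00-
PIs = {--000, --110, -10-1, -100-, 0-011, 01-01, 1-00-, 10-01, 10-10, 100-0, 11-00, 11-11, 111-0, 1111-}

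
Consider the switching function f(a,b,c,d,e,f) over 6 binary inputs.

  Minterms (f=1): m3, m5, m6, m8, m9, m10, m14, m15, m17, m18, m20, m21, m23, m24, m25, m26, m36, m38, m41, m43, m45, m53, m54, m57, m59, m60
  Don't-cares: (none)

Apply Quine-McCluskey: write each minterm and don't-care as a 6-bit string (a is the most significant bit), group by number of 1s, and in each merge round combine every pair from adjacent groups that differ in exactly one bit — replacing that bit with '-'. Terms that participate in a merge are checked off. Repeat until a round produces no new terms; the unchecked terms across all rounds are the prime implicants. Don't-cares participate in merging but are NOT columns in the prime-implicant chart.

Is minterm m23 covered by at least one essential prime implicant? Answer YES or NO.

[col 0] 000011, 000101*, 000110*, 001000*, 001001*, 001010*, 001110*, 001111*, 010001*, 010010*, 010100*, 010101*, 010111*, 011000*, 011001*, 011010*, 100100*, 100110*, 101001*, 101011*, 101101*, 110101*, 110110*, 111001*, 111011*, 111100
[col 1] -00110, -01001*, -10101, -11001*, 0-0101, 0-1000*, 0-1001*, 0-1010*, 00-110, 001-10, 0010-0*, 00100-*, 00111-, 01-001, 01-010, 010-01, 0101-1, 01010-, 0110-0*, 01100-*, 1-0110, 1-1001*, 1-1011*, 1001-0, 101-01, 1010-1*, 1110-1*
[col 2] --1001, 0-10-0, 0-100-, 1-10-1
Prime implicants: --1001, -00110, -10101, 0-0101, 0-10-0, 0-100-, 00-110, 000011, 001-10, 00111-, 01-001, 01-010, 010-01, 0101-1, 01010-, 1-0110, 1-10-1, 1001-0, 101-01, 111100
PI chart (minterm → PIs covering it):
  3 | 000011  (sole → essential)
  5 | 0-0101  (sole → essential)
  6 | -00110,00-110
  8 | 0-10-0,0-100-
  9 | --1001,0-100-
  10 | 0-10-0,001-10
  14 | 00-110,001-10,00111-
  15 | 00111-  (sole → essential)
  17 | 01-001,010-01
  18 | 01-010  (sole → essential)
  20 | 01010-  (sole → essential)
  21 | -10101,0-0101,010-01,0101-1,01010-
  23 | 0101-1  (sole → essential)
  24 | 0-10-0,0-100-
  25 | --1001,0-100-,01-001
  26 | 0-10-0,01-010
  36 | 1001-0  (sole → essential)
  38 | -00110,1-0110,1001-0
  41 | --1001,1-10-1,101-01
  43 | 1-10-1  (sole → essential)
  45 | 101-01  (sole → essential)
  53 | -10101  (sole → essential)
  54 | 1-0110  (sole → essential)
  57 | --1001,1-10-1
  59 | 1-10-1  (sole → essential)
  60 | 111100  (sole → essential)
Essential prime implicants: -10101, 0-0101, 000011, 00111-, 01-010, 0101-1, 01010-, 1-0110, 1-10-1, 1001-0, 101-01, 111100

YES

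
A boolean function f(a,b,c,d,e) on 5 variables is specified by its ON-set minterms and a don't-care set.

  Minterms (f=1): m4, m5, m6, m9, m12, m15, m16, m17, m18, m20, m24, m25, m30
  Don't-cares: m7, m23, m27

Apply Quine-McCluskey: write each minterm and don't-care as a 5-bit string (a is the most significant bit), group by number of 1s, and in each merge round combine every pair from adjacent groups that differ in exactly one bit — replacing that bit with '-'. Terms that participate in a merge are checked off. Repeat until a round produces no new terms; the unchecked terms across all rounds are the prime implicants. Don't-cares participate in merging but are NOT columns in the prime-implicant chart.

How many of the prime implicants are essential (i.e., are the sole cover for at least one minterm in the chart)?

7

Round 0: 00100✓ 00101✓ 00110✓ 00111✓ 01001✓ 01100✓ 01111✓ 10000✓ 10001✓ 10010✓ 10100✓ 10111✓ 11000✓ 11001✓ 11011✓ 11110
Round 1: -0100 -0111 -1001 0-100 0-111 001-0✓ 001-1✓ 0010-✓ 0011-✓ 1-000✓ 1-001✓ 10-00 100-0 1000-✓ 110-1 1100-✓
Round 2: 001-- 1-00-
PIs = {-0100, -0111, -1001, 0-100, 0-111, 001--, 1-00-, 10-00, 100-0, 110-1, 11110}
Coverage chart:
  m4: -0100,0-100,001--
  m5: 001-- ←essential
  m6: 001-- ←essential
  m9: -1001 ←essential
  m12: 0-100 ←essential
  m15: 0-111 ←essential
  m16: 1-00-,10-00,100-0
  m17: 1-00- ←essential
  m18: 100-0 ←essential
  m20: -0100,10-00
  m24: 1-00- ←essential
  m25: -1001,1-00-,110-1
  m30: 11110 ←essential
Essential: -1001, 0-100, 0-111, 001--, 1-00-, 100-0, 11110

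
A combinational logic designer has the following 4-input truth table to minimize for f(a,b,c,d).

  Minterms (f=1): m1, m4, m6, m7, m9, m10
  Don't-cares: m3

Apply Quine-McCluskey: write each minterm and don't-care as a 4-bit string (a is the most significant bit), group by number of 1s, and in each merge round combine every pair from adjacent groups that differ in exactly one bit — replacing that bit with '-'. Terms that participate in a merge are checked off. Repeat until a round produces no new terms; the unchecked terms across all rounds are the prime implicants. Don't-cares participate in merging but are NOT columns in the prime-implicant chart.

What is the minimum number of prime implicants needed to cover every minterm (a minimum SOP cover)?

4

[col 0] 0001*, 0011*, 0100*, 0110*, 0111*, 1001*, 1010
[col 1] -001, 0-11, 00-1, 01-0, 011-
Prime implicants: -001, 0-11, 00-1, 01-0, 011-, 1010
PI chart (minterm → PIs covering it):
  1 | -001,00-1
  4 | 01-0  (sole → essential)
  6 | 01-0,011-
  7 | 0-11,011-
  9 | -001  (sole → essential)
  10 | 1010  (sole → essential)
Essential prime implicants: -001, 01-0, 1010
Petrick residual → 0-11
Minimum SOP uses 4 PIs: b'c'd + a'cd + a'bd' + ab'cd'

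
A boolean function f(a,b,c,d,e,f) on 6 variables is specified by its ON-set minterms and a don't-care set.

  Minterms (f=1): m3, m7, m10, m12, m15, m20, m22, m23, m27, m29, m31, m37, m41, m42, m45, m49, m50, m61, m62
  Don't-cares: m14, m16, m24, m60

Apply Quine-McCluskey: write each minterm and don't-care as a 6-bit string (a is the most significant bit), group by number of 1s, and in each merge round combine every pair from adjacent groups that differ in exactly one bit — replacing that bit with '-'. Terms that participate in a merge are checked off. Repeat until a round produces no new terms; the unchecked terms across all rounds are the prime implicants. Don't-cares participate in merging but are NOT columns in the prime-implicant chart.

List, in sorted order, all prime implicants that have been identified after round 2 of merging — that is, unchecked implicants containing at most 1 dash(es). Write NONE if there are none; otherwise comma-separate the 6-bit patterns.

-01010, -11101, 000-11, 001-10, 0011-0, 00111-, 01-000, 010-00, 0101-0, 01011-, 011-11, 0111-1, 1-1101, 10-101, 101-01, 110001, 110010, 1111-0, 11110-

size-2^0 implicants → 000011(✓)  000111(✓)  001010(✓)  001100(✓)  001110(✓)  001111(✓)  010000(✓)  010100(✓)  010110(✓)  010111(✓)  011000(✓)  011011(✓)  011101(✓)  011111(✓)  100101(✓)  101001(✓)  101010(✓)  101101(✓)  110001  110010  111100(✓)  111101(✓)  111110(✓)
size-2^1 implicants → -01010  -11101  0-0111(✓)  0-1111(✓)  00-111(✓)  000-11  001-10  0011-0  00111-  01-000  01-111(✓)  010-00  0101-0  01011-  011-11  0111-1  1-1101  10-101  101-01  1111-0  11110-
size-2^2 implicants → 0--111
Unchecked terms (primes): -01010, -11101, 0--111, 000-11, 001-10, 0011-0, 00111-, 01-000, 010-00, 0101-0, 01011-, 011-11, 0111-1, 1-1101, 10-101, 101-01, 110001, 110010, 1111-0, 11110-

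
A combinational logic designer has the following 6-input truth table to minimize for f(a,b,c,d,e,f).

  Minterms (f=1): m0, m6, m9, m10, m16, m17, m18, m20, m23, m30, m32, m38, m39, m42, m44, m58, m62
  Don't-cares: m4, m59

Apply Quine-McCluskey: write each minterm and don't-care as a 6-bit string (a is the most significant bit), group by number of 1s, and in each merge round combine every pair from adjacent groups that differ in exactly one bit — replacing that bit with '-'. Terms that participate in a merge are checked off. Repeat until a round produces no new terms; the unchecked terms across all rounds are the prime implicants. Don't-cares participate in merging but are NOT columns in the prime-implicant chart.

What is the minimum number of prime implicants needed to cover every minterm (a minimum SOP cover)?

[col 0] 000000*, 000100*, 000110*, 001001, 001010*, 010000*, 010001*, 010010*, 010100*, 010111, 011110*, 100000*, 100110*, 100111*, 101010*, 101100, 111010*, 111011*, 111110*
[col 1] -00000, -00110, -01010, -11110, 0-0000*, 0-0100*, 000-00*, 0001-0, 010-00*, 0100-0, 01000-, 1-1010, 10011-, 111-10, 11101-
[col 2] 0-0-00
Prime implicants: -00000, -00110, -01010, -11110, 0-0-00, 0001-0, 001001, 0100-0, 01000-, 010111, 1-1010, 10011-, 101100, 111-10, 11101-
PI chart (minterm → PIs covering it):
  0 | -00000,0-0-00
  6 | -00110,0001-0
  9 | 001001  (sole → essential)
  10 | -01010  (sole → essential)
  16 | 0-0-00,0100-0,01000-
  17 | 01000-  (sole → essential)
  18 | 0100-0  (sole → essential)
  20 | 0-0-00  (sole → essential)
  23 | 010111  (sole → essential)
  30 | -11110  (sole → essential)
  32 | -00000  (sole → essential)
  38 | -00110,10011-
  39 | 10011-  (sole → essential)
  42 | -01010,1-1010
  44 | 101100  (sole → essential)
  58 | 1-1010,111-10,11101-
  62 | -11110,111-10
Essential prime implicants: -00000, -01010, -11110, 0-0-00, 001001, 0100-0, 01000-, 010111, 10011-, 101100
Petrick residual → -00110, 1-1010
Minimum SOP uses 12 PIs: b'c'd'e'f' + b'c'def' + b'cd'ef' + bcdef' + a'c'e'f' + a'b'cd'e'f + a'bc'd'f' + a'bc'd'e' + a'bc'def + acd'ef' + ab'c'de + ab'cde'f'

12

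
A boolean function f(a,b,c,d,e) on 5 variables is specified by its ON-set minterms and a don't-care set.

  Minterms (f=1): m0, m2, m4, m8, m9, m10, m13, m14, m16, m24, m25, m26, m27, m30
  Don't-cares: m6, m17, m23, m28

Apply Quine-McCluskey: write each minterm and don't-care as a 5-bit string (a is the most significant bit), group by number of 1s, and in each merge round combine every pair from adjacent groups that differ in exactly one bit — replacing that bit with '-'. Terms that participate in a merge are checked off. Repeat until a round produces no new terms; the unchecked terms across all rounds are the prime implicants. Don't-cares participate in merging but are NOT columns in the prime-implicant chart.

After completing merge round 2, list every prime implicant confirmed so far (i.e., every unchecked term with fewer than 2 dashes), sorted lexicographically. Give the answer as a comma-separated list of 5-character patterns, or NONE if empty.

01-01, 10111

Round 0: 00000✓ 00010✓ 00100✓ 00110✓ 01000✓ 01001✓ 01010✓ 01101✓ 01110✓ 10000✓ 10001✓ 10111 11000✓ 11001✓ 11010✓ 11011✓ 11100✓ 11110✓
Round 1: -0000✓ -1000✓ -1001✓ -1010✓ -1110✓ 0-000✓ 0-010✓ 0-110✓ 00-00✓ 00-10✓ 000-0✓ 001-0✓ 01-01 01-10✓ 010-0✓ 0100-✓ 1-000✓ 1-001✓ 1000-✓ 11-00✓ 11-10✓ 110-0✓ 110-1✓ 1100-✓ 1101-✓ 111-0✓
Round 2: --000 -1-10 -10-0 -100- 0--10 0-0-0 00--0 1-00- 11--0 110--
PIs = {--000, -1-10, -10-0, -100-, 0--10, 0-0-0, 00--0, 01-01, 1-00-, 10111, 11--0, 110--}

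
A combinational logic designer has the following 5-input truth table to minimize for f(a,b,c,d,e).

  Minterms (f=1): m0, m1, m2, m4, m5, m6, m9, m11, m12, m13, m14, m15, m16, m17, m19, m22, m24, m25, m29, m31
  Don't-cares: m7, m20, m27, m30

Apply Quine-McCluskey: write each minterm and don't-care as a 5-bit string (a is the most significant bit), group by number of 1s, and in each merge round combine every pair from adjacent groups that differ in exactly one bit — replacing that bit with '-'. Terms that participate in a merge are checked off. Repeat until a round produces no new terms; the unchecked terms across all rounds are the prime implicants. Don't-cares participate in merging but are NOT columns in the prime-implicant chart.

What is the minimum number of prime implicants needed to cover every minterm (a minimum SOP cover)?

7

size-2^0 implicants → 00000(✓)  00001(✓)  00010(✓)  00100(✓)  00101(✓)  00110(✓)  00111(✓)  01001(✓)  01011(✓)  01100(✓)  01101(✓)  01110(✓)  01111(✓)  10000(✓)  10001(✓)  10011(✓)  10100(✓)  10110(✓)  11000(✓)  11001(✓)  11011(✓)  11101(✓)  11110(✓)  11111(✓)
size-2^1 implicants → -0000(✓)  -0001(✓)  -0100(✓)  -0110(✓)  -1001(✓)  -1011(✓)  -1101(✓)  -1110(✓)  -1111(✓)  0-001(✓)  0-100(✓)  0-101(✓)  0-110(✓)  0-111(✓)  00-00(✓)  00-01(✓)  00-10(✓)  000-0(✓)  0000-(✓)  001-0(✓)  001-1(✓)  0010-(✓)  0011-(✓)  01-01(✓)  01-11(✓)  010-1(✓)  011-0(✓)  011-1(✓)  0110-(✓)  0111-(✓)  1-000(✓)  1-001(✓)  1-011(✓)  1-110(✓)  10-00(✓)  100-1(✓)  1000-(✓)  101-0(✓)  11-01(✓)  11-11(✓)  110-1(✓)  1100-(✓)  111-1(✓)  1111-(✓)
size-2^2 implicants → --001  --110  -0-00  -000-  -01-0  -1-01(✓)  -1-11(✓)  -10-1(✓)  -11-1(✓)  -111-  0--01  0-1-0(✓)  0-1-1(✓)  0-10-(✓)  0-11-(✓)  00--0  00-0-  001--(✓)  01--1(✓)  011--(✓)  1-0-1  1-00-  11--1(✓)
size-2^3 implicants → -1--1  0-1--
Unchecked terms (primes): --001, --110, -0-00, -000-, -01-0, -1--1, -111-, 0--01, 0-1--, 00--0, 00-0-, 1-0-1, 1-00-
Minterm coverage:
  m0 ⊆ -0-00,-000-,00--0,00-0-
  m1 ⊆ --001,-000-,0--01,00-0-
  m2 ⊆ 00--0 [E]
  m4 ⊆ -0-00,-01-0,0-1--,00--0,00-0-
  m5 ⊆ 0--01,0-1--,00-0-
  m6 ⊆ --110,-01-0,0-1--,00--0
  m9 ⊆ --001,-1--1,0--01
  m11 ⊆ -1--1 [E]
  m12 ⊆ 0-1-- [E]
  m13 ⊆ -1--1,0--01,0-1--
  m14 ⊆ --110,-111-,0-1--
  m15 ⊆ -1--1,-111-,0-1--
  m16 ⊆ -0-00,-000-,1-00-
  m17 ⊆ --001,-000-,1-0-1,1-00-
  m19 ⊆ 1-0-1 [E]
  m22 ⊆ --110,-01-0
  m24 ⊆ 1-00- [E]
  m25 ⊆ --001,-1--1,1-0-1,1-00-
  m29 ⊆ -1--1 [E]
  m31 ⊆ -1--1,-111-
E = {-1--1, 0-1--, 00--0, 1-0-1, 1-00-}
Petrick residual → --001, --110
Cover = c'd'e + cde' + be + a'c + a'b'e' + ac'e + ac'd'  |cover|=7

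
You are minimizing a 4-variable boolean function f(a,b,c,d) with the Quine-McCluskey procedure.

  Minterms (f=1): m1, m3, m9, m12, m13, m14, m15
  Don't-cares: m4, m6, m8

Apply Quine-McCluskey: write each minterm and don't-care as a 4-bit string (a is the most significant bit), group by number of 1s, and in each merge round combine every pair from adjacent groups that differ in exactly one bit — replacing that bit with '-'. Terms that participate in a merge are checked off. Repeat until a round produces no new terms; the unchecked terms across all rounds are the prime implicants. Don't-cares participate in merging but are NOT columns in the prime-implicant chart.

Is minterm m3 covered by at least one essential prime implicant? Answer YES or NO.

[col 0] 0001*, 0011*, 0100*, 0110*, 1000*, 1001*, 1100*, 1101*, 1110*, 1111*
[col 1] -001, -100*, -110*, 00-1, 01-0*, 1-00*, 1-01*, 100-*, 11-0*, 11-1*, 110-*, 111-*
[col 2] -1-0, 1-0-, 11--
Prime implicants: -001, -1-0, 00-1, 1-0-, 11--
PI chart (minterm → PIs covering it):
  1 | -001,00-1
  3 | 00-1  (sole → essential)
  9 | -001,1-0-
  12 | -1-0,1-0-,11--
  13 | 1-0-,11--
  14 | -1-0,11--
  15 | 11--  (sole → essential)
Essential prime implicants: 00-1, 11--

YES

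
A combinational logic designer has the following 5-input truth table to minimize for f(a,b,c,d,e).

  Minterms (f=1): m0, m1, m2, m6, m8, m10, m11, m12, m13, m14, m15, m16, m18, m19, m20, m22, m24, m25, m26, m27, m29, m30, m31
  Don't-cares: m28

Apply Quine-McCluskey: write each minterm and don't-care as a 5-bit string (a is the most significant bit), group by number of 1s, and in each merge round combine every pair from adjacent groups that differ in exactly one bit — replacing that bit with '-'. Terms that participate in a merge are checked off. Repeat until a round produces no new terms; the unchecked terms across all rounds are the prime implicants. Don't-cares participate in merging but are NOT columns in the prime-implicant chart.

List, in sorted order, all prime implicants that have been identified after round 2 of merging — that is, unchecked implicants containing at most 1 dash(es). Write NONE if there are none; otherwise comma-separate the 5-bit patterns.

Round 0: 00000✓ 00001✓ 00010✓ 00110✓ 01000✓ 01010✓ 01011✓ 01100✓ 01101✓ 01110✓ 01111✓ 10000✓ 10010✓ 10011✓ 10100✓ 10110✓ 11000✓ 11001✓ 11010✓ 11011✓ 11100✓ 11101✓ 11110✓ 11111✓
Round 1: -0000✓ -0010✓ -0110✓ -1000✓ -1010✓ -1011✓ -1100✓ -1101✓ -1110✓ -1111✓ 0-000✓ 0-010✓ 0-110✓ 00-10✓ 000-0✓ 0000- 01-00✓ 01-10✓ 01-11✓ 010-0✓ 0101-✓ 011-0✓ 011-1✓ 0110-✓ 0111-✓ 1-000✓ 1-010✓ 1-011✓ 1-100✓ 1-110✓ 10-00✓ 10-10✓ 100-0✓ 1001-✓ 101-0✓ 11-00✓ 11-01✓ 11-10✓ 11-11✓ 110-0✓ 110-1✓ 1100-✓ 1101-✓ 111-0✓ 111-1✓ 1110-✓ 1111-✓
Round 2: --000✓ --010✓ --110✓ -0-10✓ -00-0✓ -1-00✓ -1-10✓ -1-11✓ -10-0✓ -101-✓ -11-0✓ -11-1✓ -110-✓ -111-✓ 0--10✓ 0-0-0✓ 01--0✓ 01-1-✓ 011--✓ 1--00✓ 1--10✓ 1-0-0✓ 1-01- 1-1-0✓ 10--0✓ 11--0✓ 11--1✓ 11-0-✓ 11-1-✓ 110--✓ 111--✓
Round 3: ---10 --0-0 -1--0 -1-1- -11-- 1---0 11---
PIs = {---10, --0-0, -1--0, -1-1-, -11--, 0000-, 1---0, 1-01-, 11---}

0000-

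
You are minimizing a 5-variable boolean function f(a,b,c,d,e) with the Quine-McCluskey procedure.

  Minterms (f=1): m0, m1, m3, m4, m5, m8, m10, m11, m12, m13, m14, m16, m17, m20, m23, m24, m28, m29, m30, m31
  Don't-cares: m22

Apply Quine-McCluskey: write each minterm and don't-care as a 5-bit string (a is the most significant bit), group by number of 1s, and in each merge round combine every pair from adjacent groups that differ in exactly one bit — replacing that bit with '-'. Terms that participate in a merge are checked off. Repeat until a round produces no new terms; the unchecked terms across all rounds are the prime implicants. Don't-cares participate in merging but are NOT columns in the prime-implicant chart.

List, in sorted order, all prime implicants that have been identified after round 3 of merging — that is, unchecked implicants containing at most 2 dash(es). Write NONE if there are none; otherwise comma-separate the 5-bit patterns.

size-2^0 implicants → 00000(✓)  00001(✓)  00011(✓)  00100(✓)  00101(✓)  01000(✓)  01010(✓)  01011(✓)  01100(✓)  01101(✓)  01110(✓)  10000(✓)  10001(✓)  10100(✓)  10110(✓)  10111(✓)  11000(✓)  11100(✓)  11101(✓)  11110(✓)  11111(✓)
size-2^1 implicants → -0000(✓)  -0001(✓)  -0100(✓)  -1000(✓)  -1100(✓)  -1101(✓)  -1110(✓)  0-000(✓)  0-011  0-100(✓)  0-101(✓)  00-00(✓)  00-01(✓)  000-1  0000-(✓)  0010-(✓)  01-00(✓)  01-10(✓)  010-0(✓)  0101-  011-0(✓)  0110-(✓)  1-000(✓)  1-100(✓)  1-110(✓)  1-111(✓)  10-00(✓)  1000-(✓)  101-0(✓)  1011-(✓)  11-00(✓)  111-0(✓)  111-1(✓)  1110-(✓)  1111-(✓)
size-2^2 implicants → --000(✓)  --100(✓)  -0-00(✓)  -000-  -1-00(✓)  -11-0  -110-  0--00(✓)  0-10-  00-0-  01--0  1--00(✓)  1-1-0  1-11-  111--
size-2^3 implicants → ---00
Unchecked terms (primes): ---00, -000-, -11-0, -110-, 0-011, 0-10-, 00-0-, 000-1, 01--0, 0101-, 1-1-0, 1-11-, 111--

-000-, -11-0, -110-, 0-011, 0-10-, 00-0-, 000-1, 01--0, 0101-, 1-1-0, 1-11-, 111--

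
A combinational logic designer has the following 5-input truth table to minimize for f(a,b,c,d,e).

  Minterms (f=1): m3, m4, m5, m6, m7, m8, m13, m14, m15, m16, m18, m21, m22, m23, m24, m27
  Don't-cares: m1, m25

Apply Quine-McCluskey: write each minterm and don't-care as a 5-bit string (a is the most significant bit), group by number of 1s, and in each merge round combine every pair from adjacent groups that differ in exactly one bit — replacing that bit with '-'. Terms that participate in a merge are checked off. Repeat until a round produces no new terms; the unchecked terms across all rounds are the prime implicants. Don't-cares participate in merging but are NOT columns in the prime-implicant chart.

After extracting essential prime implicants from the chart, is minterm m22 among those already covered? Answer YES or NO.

size-2^0 implicants → 00001(✓)  00011(✓)  00100(✓)  00101(✓)  00110(✓)  00111(✓)  01000(✓)  01101(✓)  01110(✓)  01111(✓)  10000(✓)  10010(✓)  10101(✓)  10110(✓)  10111(✓)  11000(✓)  11001(✓)  11011(✓)
size-2^1 implicants → -0101(✓)  -0110(✓)  -0111(✓)  -1000  0-101(✓)  0-110(✓)  0-111(✓)  00-01(✓)  00-11(✓)  000-1(✓)  001-0(✓)  001-1(✓)  0010-(✓)  0011-(✓)  011-1(✓)  0111-(✓)  1-000  10-10  100-0  101-1(✓)  1011-(✓)  110-1  1100-
size-2^2 implicants → -01-1  -011-  0-1-1  0-11-  00--1  001--
Unchecked terms (primes): -01-1, -011-, -1000, 0-1-1, 0-11-, 00--1, 001--, 1-000, 10-10, 100-0, 110-1, 1100-
Minterm coverage:
  m3 ⊆ 00--1 [E]
  m4 ⊆ 001-- [E]
  m5 ⊆ -01-1,0-1-1,00--1,001--
  m6 ⊆ -011-,0-11-,001--
  m7 ⊆ -01-1,-011-,0-1-1,0-11-,00--1,001--
  m8 ⊆ -1000 [E]
  m13 ⊆ 0-1-1 [E]
  m14 ⊆ 0-11- [E]
  m15 ⊆ 0-1-1,0-11-
  m16 ⊆ 1-000,100-0
  m18 ⊆ 10-10,100-0
  m21 ⊆ -01-1 [E]
  m22 ⊆ -011-,10-10
  m23 ⊆ -01-1,-011-
  m24 ⊆ -1000,1-000,1100-
  m27 ⊆ 110-1 [E]
E = {-01-1, -1000, 0-1-1, 0-11-, 00--1, 001--, 110-1}

NO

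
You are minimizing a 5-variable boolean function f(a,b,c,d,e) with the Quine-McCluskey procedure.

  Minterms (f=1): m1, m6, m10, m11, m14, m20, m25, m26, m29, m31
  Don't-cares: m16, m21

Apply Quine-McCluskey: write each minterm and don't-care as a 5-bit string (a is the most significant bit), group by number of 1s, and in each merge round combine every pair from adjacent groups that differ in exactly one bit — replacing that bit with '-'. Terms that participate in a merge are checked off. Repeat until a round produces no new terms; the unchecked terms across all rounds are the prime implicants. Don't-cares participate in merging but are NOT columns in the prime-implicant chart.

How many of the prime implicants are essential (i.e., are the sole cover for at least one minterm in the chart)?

size-2^0 implicants → 00001  00110(✓)  01010(✓)  01011(✓)  01110(✓)  10000(✓)  10100(✓)  10101(✓)  11001(✓)  11010(✓)  11101(✓)  11111(✓)
size-2^1 implicants → -1010  0-110  01-10  0101-  1-101  10-00  1010-  11-01  111-1
Unchecked terms (primes): -1010, 0-110, 00001, 01-10, 0101-, 1-101, 10-00, 1010-, 11-01, 111-1
Minterm coverage:
  m1 ⊆ 00001 [E]
  m6 ⊆ 0-110 [E]
  m10 ⊆ -1010,01-10,0101-
  m11 ⊆ 0101- [E]
  m14 ⊆ 0-110,01-10
  m20 ⊆ 10-00,1010-
  m25 ⊆ 11-01 [E]
  m26 ⊆ -1010 [E]
  m29 ⊆ 1-101,11-01,111-1
  m31 ⊆ 111-1 [E]
E = {-1010, 0-110, 00001, 0101-, 11-01, 111-1}

6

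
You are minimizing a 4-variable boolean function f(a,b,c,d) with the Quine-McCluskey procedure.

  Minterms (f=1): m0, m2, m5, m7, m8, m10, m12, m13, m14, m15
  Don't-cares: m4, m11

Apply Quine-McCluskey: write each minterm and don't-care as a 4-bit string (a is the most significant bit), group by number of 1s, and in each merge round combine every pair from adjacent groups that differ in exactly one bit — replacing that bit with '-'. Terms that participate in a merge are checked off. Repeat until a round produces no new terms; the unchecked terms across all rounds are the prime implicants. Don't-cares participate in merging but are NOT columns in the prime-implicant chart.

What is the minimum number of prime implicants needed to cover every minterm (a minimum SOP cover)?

3

[col 0] 0000*, 0010*, 0100*, 0101*, 0111*, 1000*, 1010*, 1011*, 1100*, 1101*, 1110*, 1111*
[col 1] -000*, -010*, -100*, -101*, -111*, 0-00*, 00-0*, 01-1*, 010-*, 1-00*, 1-10*, 1-11*, 10-0*, 101-*, 11-0*, 11-1*, 110-*, 111-*
[col 2] --00, -0-0, -1-1, -10-, 1--0, 1-1-, 11--
Prime implicants: --00, -0-0, -1-1, -10-, 1--0, 1-1-, 11--
PI chart (minterm → PIs covering it):
  0 | --00,-0-0
  2 | -0-0  (sole → essential)
  5 | -1-1,-10-
  7 | -1-1  (sole → essential)
  8 | --00,-0-0,1--0
  10 | -0-0,1--0,1-1-
  12 | --00,-10-,1--0,11--
  13 | -1-1,-10-,11--
  14 | 1--0,1-1-,11--
  15 | -1-1,1-1-,11--
Essential prime implicants: -0-0, -1-1
Petrick residual → 1--0
Minimum SOP uses 3 PIs: b'd' + bd + ad'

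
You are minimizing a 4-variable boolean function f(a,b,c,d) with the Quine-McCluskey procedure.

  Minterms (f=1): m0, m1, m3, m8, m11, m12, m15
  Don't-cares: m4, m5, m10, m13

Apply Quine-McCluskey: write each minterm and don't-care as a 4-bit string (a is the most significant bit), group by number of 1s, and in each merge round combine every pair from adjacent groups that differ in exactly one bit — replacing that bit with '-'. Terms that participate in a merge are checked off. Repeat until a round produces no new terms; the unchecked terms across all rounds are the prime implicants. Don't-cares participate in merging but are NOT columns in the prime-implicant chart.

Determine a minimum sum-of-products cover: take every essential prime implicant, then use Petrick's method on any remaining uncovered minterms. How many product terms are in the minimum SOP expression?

Round 0: 0000✓ 0001✓ 0011✓ 0100✓ 0101✓ 1000✓ 1010✓ 1011✓ 1100✓ 1101✓ 1111✓
Round 1: -000✓ -011 -100✓ -101✓ 0-00✓ 0-01✓ 00-1 000-✓ 010-✓ 1-00✓ 1-11 10-0 101- 11-1 110-✓
Round 2: --00 -10- 0-0-
PIs = {--00, -011, -10-, 0-0-, 00-1, 1-11, 10-0, 101-, 11-1}
Coverage chart:
  m0: --00,0-0-
  m1: 0-0-,00-1
  m3: -011,00-1
  m8: --00,10-0
  m11: -011,1-11,101-
  m12: --00,-10-
  m15: 1-11,11-1
(no essential prime implicants)
Petrick residual → --00, 00-1, 1-11
Min cover (3 terms): c'd' + a'b'd + acd

3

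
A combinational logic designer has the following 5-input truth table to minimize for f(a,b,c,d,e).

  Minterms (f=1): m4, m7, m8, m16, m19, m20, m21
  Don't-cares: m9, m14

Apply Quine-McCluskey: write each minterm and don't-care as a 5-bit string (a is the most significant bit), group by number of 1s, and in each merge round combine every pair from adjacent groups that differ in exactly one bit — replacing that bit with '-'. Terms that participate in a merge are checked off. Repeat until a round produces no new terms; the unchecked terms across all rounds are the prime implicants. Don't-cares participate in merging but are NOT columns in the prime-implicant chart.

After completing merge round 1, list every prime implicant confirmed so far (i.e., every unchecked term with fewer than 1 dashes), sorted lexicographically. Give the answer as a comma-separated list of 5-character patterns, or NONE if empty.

00111, 01110, 10011

[col 0] 00100*, 00111, 01000*, 01001*, 01110, 10000*, 10011, 10100*, 10101*
[col 1] -0100, 0100-, 10-00, 1010-
Prime implicants: -0100, 00111, 0100-, 01110, 10-00, 10011, 1010-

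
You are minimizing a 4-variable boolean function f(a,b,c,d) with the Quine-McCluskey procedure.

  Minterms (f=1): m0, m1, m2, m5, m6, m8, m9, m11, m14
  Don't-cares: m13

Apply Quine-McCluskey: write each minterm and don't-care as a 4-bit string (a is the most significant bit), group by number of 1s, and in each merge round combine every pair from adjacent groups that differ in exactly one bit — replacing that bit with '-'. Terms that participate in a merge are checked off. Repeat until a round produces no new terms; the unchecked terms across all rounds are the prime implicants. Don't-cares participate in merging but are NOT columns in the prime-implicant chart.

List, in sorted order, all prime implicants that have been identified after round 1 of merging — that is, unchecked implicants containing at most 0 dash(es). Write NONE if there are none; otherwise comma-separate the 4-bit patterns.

size-2^0 implicants → 0000(✓)  0001(✓)  0010(✓)  0101(✓)  0110(✓)  1000(✓)  1001(✓)  1011(✓)  1101(✓)  1110(✓)
size-2^1 implicants → -000(✓)  -001(✓)  -101(✓)  -110  0-01(✓)  0-10  00-0  000-(✓)  1-01(✓)  10-1  100-(✓)
size-2^2 implicants → --01  -00-
Unchecked terms (primes): --01, -00-, -110, 0-10, 00-0, 10-1

NONE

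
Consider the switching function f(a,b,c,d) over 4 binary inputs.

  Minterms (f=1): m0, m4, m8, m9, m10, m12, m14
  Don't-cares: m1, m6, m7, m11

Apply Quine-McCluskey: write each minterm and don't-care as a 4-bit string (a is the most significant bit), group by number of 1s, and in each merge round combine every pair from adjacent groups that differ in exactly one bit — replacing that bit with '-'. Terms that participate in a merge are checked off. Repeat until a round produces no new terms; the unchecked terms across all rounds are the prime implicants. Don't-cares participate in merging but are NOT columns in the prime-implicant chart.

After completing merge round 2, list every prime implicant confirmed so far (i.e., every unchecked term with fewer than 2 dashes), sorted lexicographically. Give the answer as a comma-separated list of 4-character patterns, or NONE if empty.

size-2^0 implicants → 0000(✓)  0001(✓)  0100(✓)  0110(✓)  0111(✓)  1000(✓)  1001(✓)  1010(✓)  1011(✓)  1100(✓)  1110(✓)
size-2^1 implicants → -000(✓)  -001(✓)  -100(✓)  -110(✓)  0-00(✓)  000-(✓)  01-0(✓)  011-  1-00(✓)  1-10(✓)  10-0(✓)  10-1(✓)  100-(✓)  101-(✓)  11-0(✓)
size-2^2 implicants → --00  -00-  -1-0  1--0  10--
Unchecked terms (primes): --00, -00-, -1-0, 011-, 1--0, 10--

011-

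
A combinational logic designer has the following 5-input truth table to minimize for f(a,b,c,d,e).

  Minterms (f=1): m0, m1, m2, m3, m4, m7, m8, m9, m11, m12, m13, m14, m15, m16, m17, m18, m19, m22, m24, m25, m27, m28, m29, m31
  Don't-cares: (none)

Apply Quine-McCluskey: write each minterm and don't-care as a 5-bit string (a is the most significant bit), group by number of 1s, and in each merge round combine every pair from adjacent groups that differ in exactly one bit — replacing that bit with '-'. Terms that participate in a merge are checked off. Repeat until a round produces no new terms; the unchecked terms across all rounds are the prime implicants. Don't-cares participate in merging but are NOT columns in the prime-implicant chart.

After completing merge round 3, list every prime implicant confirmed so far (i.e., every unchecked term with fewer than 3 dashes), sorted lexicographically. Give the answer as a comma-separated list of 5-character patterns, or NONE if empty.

size-2^0 implicants → 00000(✓)  00001(✓)  00010(✓)  00011(✓)  00100(✓)  00111(✓)  01000(✓)  01001(✓)  01011(✓)  01100(✓)  01101(✓)  01110(✓)  01111(✓)  10000(✓)  10001(✓)  10010(✓)  10011(✓)  10110(✓)  11000(✓)  11001(✓)  11011(✓)  11100(✓)  11101(✓)  11111(✓)
size-2^1 implicants → -0000(✓)  -0001(✓)  -0010(✓)  -0011(✓)  -1000(✓)  -1001(✓)  -1011(✓)  -1100(✓)  -1101(✓)  -1111(✓)  0-000(✓)  0-001(✓)  0-011(✓)  0-100(✓)  0-111(✓)  00-00(✓)  00-11(✓)  000-0(✓)  000-1(✓)  0000-(✓)  0001-(✓)  01-00(✓)  01-01(✓)  01-11(✓)  010-1(✓)  0100-(✓)  011-0(✓)  011-1(✓)  0110-(✓)  0111-(✓)  1-000(✓)  1-001(✓)  1-011(✓)  10-10  100-0(✓)  100-1(✓)  1000-(✓)  1001-(✓)  11-00(✓)  11-01(✓)  11-11(✓)  110-1(✓)  1100-(✓)  111-1(✓)  1110-(✓)
size-2^2 implicants → --000(✓)  --001(✓)  --011(✓)  -00-0(✓)  -00-1(✓)  -000-(✓)  -001-(✓)  -1-00(✓)  -1-01(✓)  -1-11(✓)  -10-1(✓)  -100-(✓)  -11-1(✓)  -110-(✓)  0--00  0--11  0-0-1(✓)  0-00-(✓)  000--(✓)  01--1(✓)  01-0-(✓)  011--  1-0-1(✓)  1-00-(✓)  100--(✓)  11--1(✓)  11-0-(✓)
size-2^3 implicants → --0-1  --00-  -00--  -1--1  -1-0-
Unchecked terms (primes): --0-1, --00-, -00--, -1--1, -1-0-, 0--00, 0--11, 011--, 10-10

0--00, 0--11, 011--, 10-10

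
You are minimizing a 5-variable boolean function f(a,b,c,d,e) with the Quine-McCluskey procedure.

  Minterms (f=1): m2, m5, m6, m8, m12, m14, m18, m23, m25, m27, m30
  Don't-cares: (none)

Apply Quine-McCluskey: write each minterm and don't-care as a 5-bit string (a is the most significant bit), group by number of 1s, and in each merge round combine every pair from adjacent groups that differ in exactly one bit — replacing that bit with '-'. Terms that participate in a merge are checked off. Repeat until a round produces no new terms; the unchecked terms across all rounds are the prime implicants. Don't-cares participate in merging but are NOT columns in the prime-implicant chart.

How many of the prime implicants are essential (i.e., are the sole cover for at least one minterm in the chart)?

6

[col 0] 00010*, 00101, 00110*, 01000*, 01100*, 01110*, 10010*, 10111, 11001*, 11011*, 11110*
[col 1] -0010, -1110, 0-110, 00-10, 01-00, 011-0, 110-1
Prime implicants: -0010, -1110, 0-110, 00-10, 00101, 01-00, 011-0, 10111, 110-1
PI chart (minterm → PIs covering it):
  2 | -0010,00-10
  5 | 00101  (sole → essential)
  6 | 0-110,00-10
  8 | 01-00  (sole → essential)
  12 | 01-00,011-0
  14 | -1110,0-110,011-0
  18 | -0010  (sole → essential)
  23 | 10111  (sole → essential)
  25 | 110-1  (sole → essential)
  27 | 110-1  (sole → essential)
  30 | -1110  (sole → essential)
Essential prime implicants: -0010, -1110, 00101, 01-00, 10111, 110-1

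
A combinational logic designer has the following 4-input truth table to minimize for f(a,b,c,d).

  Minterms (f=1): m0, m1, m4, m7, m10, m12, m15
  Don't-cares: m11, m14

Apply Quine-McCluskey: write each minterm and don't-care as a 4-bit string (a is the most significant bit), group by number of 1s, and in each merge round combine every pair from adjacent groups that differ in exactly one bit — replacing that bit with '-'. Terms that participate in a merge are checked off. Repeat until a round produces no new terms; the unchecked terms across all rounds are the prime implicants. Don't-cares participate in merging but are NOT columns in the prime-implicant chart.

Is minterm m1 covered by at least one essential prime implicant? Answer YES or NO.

Round 0: 0000✓ 0001✓ 0100✓ 0111✓ 1010✓ 1011✓ 1100✓ 1110✓ 1111✓
Round 1: -100 -111 0-00 000- 1-10✓ 1-11✓ 101-✓ 11-0 111-✓
Round 2: 1-1-
PIs = {-100, -111, 0-00, 000-, 1-1-, 11-0}
Coverage chart:
  m0: 0-00,000-
  m1: 000- ←essential
  m4: -100,0-00
  m7: -111 ←essential
  m10: 1-1- ←essential
  m12: -100,11-0
  m15: -111,1-1-
Essential: -111, 000-, 1-1-

YES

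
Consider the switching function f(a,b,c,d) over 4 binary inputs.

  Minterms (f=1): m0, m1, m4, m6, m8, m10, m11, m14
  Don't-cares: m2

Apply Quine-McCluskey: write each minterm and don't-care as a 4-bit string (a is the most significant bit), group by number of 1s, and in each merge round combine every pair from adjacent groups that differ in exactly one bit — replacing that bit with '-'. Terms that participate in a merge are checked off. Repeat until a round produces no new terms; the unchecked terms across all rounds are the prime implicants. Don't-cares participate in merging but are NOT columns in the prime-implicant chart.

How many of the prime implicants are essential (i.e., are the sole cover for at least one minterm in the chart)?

Round 0: 0000✓ 0001✓ 0010✓ 0100✓ 0110✓ 1000✓ 1010✓ 1011✓ 1110✓
Round 1: -000✓ -010✓ -110✓ 0-00✓ 0-10✓ 00-0✓ 000- 01-0✓ 1-10✓ 10-0✓ 101-
Round 2: --10 -0-0 0--0
PIs = {--10, -0-0, 0--0, 000-, 101-}
Coverage chart:
  m0: -0-0,0--0,000-
  m1: 000- ←essential
  m4: 0--0 ←essential
  m6: --10,0--0
  m8: -0-0 ←essential
  m10: --10,-0-0,101-
  m11: 101- ←essential
  m14: --10 ←essential
Essential: --10, -0-0, 0--0, 000-, 101-

5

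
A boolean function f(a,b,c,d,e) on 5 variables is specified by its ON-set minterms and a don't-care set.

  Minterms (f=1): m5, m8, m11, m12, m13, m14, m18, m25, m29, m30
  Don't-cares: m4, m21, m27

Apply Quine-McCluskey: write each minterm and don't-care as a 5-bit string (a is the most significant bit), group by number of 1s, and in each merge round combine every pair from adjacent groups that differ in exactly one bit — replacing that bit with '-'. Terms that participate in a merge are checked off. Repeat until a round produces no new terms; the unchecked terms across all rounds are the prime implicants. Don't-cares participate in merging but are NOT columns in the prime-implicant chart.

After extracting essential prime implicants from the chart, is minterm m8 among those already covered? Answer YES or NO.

YES

[col 0] 00100*, 00101*, 01000*, 01011*, 01100*, 01101*, 01110*, 10010, 10101*, 11001*, 11011*, 11101*, 11110*
[col 1] -0101*, -1011, -1101*, -1110, 0-100*, 0-101*, 0010-*, 01-00, 011-0, 0110-*, 1-101*, 11-01, 110-1
[col 2] --101, 0-10-
Prime implicants: --101, -1011, -1110, 0-10-, 01-00, 011-0, 10010, 11-01, 110-1
PI chart (minterm → PIs covering it):
  5 | --101,0-10-
  8 | 01-00  (sole → essential)
  11 | -1011  (sole → essential)
  12 | 0-10-,01-00,011-0
  13 | --101,0-10-
  14 | -1110,011-0
  18 | 10010  (sole → essential)
  25 | 11-01,110-1
  29 | --101,11-01
  30 | -1110  (sole → essential)
Essential prime implicants: -1011, -1110, 01-00, 10010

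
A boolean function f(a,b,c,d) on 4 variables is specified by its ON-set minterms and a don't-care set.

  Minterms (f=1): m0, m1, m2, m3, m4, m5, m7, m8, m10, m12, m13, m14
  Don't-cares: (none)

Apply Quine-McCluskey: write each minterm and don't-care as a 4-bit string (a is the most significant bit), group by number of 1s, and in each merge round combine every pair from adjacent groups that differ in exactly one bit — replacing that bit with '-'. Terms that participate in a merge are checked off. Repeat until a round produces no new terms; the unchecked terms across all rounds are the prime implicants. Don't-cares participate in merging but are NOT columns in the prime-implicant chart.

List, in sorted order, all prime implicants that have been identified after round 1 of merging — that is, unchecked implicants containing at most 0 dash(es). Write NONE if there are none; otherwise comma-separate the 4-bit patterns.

NONE

size-2^0 implicants → 0000(✓)  0001(✓)  0010(✓)  0011(✓)  0100(✓)  0101(✓)  0111(✓)  1000(✓)  1010(✓)  1100(✓)  1101(✓)  1110(✓)
size-2^1 implicants → -000(✓)  -010(✓)  -100(✓)  -101(✓)  0-00(✓)  0-01(✓)  0-11(✓)  00-0(✓)  00-1(✓)  000-(✓)  001-(✓)  01-1(✓)  010-(✓)  1-00(✓)  1-10(✓)  10-0(✓)  11-0(✓)  110-(✓)
size-2^2 implicants → --00  -0-0  -10-  0--1  0-0-  00--  1--0
Unchecked terms (primes): --00, -0-0, -10-, 0--1, 0-0-, 00--, 1--0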